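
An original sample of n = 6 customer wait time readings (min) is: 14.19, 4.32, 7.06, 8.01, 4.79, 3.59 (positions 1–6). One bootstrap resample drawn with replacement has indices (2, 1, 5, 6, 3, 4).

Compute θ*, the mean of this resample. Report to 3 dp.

θ* = 6.993

Resample values: 4.32, 14.19, 4.79, 3.59, 7.06, 8.01.
Mean = (4.32 + 14.19 + 4.79 + 3.59 + 7.06 + 8.01) / 6 = 41.960 / 6 = 6.993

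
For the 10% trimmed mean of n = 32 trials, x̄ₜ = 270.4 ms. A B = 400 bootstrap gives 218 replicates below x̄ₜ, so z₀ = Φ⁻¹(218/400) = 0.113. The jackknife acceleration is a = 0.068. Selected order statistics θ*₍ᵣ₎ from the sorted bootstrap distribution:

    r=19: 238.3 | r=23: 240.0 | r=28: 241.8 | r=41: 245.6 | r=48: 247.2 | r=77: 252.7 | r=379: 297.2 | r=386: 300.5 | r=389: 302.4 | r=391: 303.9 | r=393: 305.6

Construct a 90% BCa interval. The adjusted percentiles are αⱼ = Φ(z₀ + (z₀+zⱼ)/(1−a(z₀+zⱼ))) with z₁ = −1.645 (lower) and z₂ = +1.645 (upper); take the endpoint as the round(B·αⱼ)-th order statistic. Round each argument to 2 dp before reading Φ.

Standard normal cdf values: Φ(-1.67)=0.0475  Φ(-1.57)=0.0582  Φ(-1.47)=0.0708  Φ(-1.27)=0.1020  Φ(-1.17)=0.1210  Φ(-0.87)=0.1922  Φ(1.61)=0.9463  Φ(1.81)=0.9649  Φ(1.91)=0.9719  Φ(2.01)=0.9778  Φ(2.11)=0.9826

(245.6, 305.6)

Lower: z₀ + z₁ = 0.113 + (-1.645) = -1.532; 1 − a(z₀+z₁) = 1 − (0.068)(-1.532) = 1.1042; argument = 0.113 + (-1.532)/1.1042 = -1.2745 → -1.27.
α₁ = Φ(-1.27) = 0.1020; rank = round(400 × 0.1020) = 41; θ*₍41₎ = 245.6.
Upper: z₀ + z₂ = 1.758; 1 − a(z₀+z₂) = 0.8805; argument = 2.1097 → 2.11; α₂ = 0.9826; rank = 393; θ*₍393₎ = 305.6.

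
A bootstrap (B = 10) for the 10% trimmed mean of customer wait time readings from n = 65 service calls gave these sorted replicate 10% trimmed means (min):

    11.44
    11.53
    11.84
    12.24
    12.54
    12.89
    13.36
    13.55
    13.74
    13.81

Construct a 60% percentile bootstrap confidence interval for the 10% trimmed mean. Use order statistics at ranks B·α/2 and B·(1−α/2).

(11.53, 13.55)

α = 0.40; lower rank = 10 × 0.200 = 2; upper rank = 10 × 0.800 = 8.
The 2nd smallest replicate is 11.53; the 8th is 13.55.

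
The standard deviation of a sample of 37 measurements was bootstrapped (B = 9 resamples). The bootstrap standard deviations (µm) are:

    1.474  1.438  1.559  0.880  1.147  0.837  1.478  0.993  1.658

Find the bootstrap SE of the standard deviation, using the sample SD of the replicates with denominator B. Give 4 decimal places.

Bootstrap SE is the standard deviation of the 9 replicate standard deviations.
Mean of replicates: (1.474 + 1.438 + 1.559 + 0.880 + 1.147 + 0.837 + 1.478 + 0.993 + 1.658) / 9 = 11.46400 / 9 = 1.27378
Sum of squared deviations: (+0.20022)² + (+0.16422)² + (+0.28522)² + (−0.39378)² + (−0.12678)² + (−0.43678)² + (+0.20422)² + (−0.28078)² + (+0.38422)² = 0.77849
Variance = 0.77849 / 9 = 0.08650
SE* = √0.08650

SE* = 0.2941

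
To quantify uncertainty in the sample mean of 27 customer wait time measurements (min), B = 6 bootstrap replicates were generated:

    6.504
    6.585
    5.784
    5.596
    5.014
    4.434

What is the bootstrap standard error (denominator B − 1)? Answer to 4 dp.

SE* = 0.8376

Bootstrap SE is the standard deviation of the 6 replicate means.
Mean of replicates: (6.504 + 6.585 + 5.784 + 5.596 + 5.014 + 4.434) / 6 = 33.91700 / 6 = 5.65283
Sum of squared deviations: (+0.85117)² + (+0.93217)² + (+0.13117)² + (−0.05683)² + (−0.63883)² + (−1.21883)² = 3.50752
Variance = 3.50752 / 5 = 0.70150
SE* = √0.70150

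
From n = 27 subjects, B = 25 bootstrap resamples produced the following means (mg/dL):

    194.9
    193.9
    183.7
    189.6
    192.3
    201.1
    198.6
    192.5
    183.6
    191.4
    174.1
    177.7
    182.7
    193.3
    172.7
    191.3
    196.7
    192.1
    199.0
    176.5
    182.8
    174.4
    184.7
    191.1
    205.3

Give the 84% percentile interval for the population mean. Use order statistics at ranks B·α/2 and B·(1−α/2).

(174.1, 199.0)

Sorted replicates: 172.7, 174.1, 174.4, 176.5, 177.7, 182.7, 182.8, 183.6, 183.7, 184.7, 189.6, 191.1, 191.3, 191.4, 192.1, 192.3, 192.5, 193.3, 193.9, 194.9, 196.7, 198.6, 199.0, 201.1, 205.3
α = 0.16; lower rank = 25 × 0.080 = 2; upper rank = 25 × 0.920 = 23.
The 2nd smallest replicate is 174.1; the 23rd is 199.0.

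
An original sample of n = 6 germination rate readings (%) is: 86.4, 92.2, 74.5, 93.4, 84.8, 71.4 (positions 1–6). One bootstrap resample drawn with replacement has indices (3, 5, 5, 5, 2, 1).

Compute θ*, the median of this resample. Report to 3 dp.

Resample values: 74.5, 84.8, 84.8, 84.8, 92.2, 86.4.
Sorted: 74.5, 84.8, 84.8, 84.8, 86.4, 92.2
Median = average of the two middle values = 84.800

θ* = 84.800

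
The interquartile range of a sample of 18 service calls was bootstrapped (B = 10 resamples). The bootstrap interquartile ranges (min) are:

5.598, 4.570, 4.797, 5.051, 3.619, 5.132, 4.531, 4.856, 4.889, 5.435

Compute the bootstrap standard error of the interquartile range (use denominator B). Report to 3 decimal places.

SE* = 0.522

Bootstrap SE is the standard deviation of the 10 replicate interquartile ranges.
Mean of replicates: (5.598 + 4.570 + 4.797 + 5.051 + 3.619 + 5.132 + 4.531 + 4.856 + 4.889 + 5.435) / 10 = 48.4780 / 10 = 4.8478
Sum of squared deviations: (+0.7502)² + (−0.2778)² + (−0.0508)² + (+0.2032)² + (−1.2288)² + (+0.2842)² + (−0.3168)² + (+0.0082)² + (+0.0412)² + (+0.5872)² = 2.7215
Variance = 2.7215 / 10 = 0.2721
SE* = √0.2721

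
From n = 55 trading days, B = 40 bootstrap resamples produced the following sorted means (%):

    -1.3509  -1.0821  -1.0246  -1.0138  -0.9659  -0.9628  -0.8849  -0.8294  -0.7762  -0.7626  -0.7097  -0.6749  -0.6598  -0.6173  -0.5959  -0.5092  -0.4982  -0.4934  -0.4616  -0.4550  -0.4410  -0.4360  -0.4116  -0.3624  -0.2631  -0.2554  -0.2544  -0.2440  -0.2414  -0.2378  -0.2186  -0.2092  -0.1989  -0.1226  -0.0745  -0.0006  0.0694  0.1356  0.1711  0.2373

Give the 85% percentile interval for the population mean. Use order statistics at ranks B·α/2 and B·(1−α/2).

α = 0.15; lower rank = 40 × 0.075 = 3; upper rank = 40 × 0.925 = 37.
The 3rd smallest replicate is -1.0246; the 37th is 0.0694.

(-1.0246, 0.0694)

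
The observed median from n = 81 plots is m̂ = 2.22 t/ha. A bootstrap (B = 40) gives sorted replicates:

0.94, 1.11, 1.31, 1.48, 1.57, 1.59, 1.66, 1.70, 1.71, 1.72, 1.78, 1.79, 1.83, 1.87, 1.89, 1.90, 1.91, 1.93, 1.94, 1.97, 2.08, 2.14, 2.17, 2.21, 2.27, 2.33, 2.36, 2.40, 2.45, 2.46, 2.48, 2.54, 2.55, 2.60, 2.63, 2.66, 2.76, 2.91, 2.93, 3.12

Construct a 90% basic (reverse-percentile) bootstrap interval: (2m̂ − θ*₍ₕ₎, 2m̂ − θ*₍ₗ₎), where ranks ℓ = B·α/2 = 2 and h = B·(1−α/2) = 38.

(1.53, 3.33)

Percentile endpoints at ranks 2 and 38: θ*₍2₎ = 1.11, θ*₍38₎ = 2.91.
Basic interval reflects these around m̂:
  lower = 2 × 2.22 − 2.91 = 1.53
  upper = 2 × 2.22 − 1.11 = 3.33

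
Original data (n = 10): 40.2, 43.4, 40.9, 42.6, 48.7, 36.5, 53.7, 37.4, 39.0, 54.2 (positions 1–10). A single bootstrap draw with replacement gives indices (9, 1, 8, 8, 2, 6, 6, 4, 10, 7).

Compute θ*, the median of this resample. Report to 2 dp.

Resample values: 39.0, 40.2, 37.4, 37.4, 43.4, 36.5, 36.5, 42.6, 54.2, 53.7.
Sorted: 36.5, 36.5, 37.4, 37.4, 39.0, 40.2, 42.6, 43.4, 53.7, 54.2
Median = average of the two middle values = 39.60

θ* = 39.60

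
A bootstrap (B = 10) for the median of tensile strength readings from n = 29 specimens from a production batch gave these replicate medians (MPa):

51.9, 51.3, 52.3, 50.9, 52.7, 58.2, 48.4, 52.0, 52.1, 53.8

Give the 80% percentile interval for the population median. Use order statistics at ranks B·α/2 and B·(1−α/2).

(48.4, 53.8)

Sorted replicates: 48.4, 50.9, 51.3, 51.9, 52.0, 52.1, 52.3, 52.7, 53.8, 58.2
α = 0.20; lower rank = 10 × 0.100 = 1; upper rank = 10 × 0.900 = 9.
The 1st smallest replicate is 48.4; the 9th is 53.8.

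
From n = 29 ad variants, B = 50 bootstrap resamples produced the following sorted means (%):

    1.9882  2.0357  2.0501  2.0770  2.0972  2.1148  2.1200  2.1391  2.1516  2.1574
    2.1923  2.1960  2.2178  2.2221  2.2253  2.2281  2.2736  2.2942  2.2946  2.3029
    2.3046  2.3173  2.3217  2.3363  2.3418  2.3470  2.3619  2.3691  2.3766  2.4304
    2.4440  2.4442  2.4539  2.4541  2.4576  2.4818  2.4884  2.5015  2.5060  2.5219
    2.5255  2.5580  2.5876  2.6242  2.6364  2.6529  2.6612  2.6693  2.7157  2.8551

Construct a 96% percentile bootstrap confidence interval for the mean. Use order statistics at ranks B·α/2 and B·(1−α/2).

α = 0.04; lower rank = 50 × 0.020 = 1; upper rank = 50 × 0.980 = 49.
The 1st smallest replicate is 1.9882; the 49th is 2.7157.

(1.9882, 2.7157)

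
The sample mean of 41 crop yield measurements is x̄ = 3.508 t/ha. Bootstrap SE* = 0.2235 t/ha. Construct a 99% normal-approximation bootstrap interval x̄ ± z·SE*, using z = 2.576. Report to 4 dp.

Margin = 2.576 × 0.2235 = 0.57574
Interval: 3.508 ± 0.57574

(2.9323, 4.0837)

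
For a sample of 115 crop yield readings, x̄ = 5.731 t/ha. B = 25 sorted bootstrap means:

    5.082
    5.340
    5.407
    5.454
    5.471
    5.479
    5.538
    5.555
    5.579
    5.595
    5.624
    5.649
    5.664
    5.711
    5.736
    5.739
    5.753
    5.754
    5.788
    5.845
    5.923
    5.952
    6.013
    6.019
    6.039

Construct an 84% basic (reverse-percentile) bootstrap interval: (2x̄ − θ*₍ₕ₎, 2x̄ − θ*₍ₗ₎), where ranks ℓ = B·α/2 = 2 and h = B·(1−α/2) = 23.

(5.449, 6.122)

Percentile endpoints at ranks 2 and 23: θ*₍2₎ = 5.340, θ*₍23₎ = 6.013.
Basic interval reflects these around x̄:
  lower = 2 × 5.731 − 6.013 = 5.449
  upper = 2 × 5.731 − 5.340 = 6.122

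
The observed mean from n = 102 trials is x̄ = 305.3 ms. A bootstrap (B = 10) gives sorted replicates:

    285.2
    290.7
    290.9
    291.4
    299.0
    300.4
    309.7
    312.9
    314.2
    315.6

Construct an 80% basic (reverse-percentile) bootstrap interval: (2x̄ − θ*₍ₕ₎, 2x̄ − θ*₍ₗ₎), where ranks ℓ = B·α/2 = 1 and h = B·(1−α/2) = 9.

Percentile endpoints at ranks 1 and 9: θ*₍1₎ = 285.2, θ*₍9₎ = 314.2.
Basic interval reflects these around x̄:
  lower = 2 × 305.3 − 314.2 = 296.4
  upper = 2 × 305.3 − 285.2 = 325.4

(296.4, 325.4)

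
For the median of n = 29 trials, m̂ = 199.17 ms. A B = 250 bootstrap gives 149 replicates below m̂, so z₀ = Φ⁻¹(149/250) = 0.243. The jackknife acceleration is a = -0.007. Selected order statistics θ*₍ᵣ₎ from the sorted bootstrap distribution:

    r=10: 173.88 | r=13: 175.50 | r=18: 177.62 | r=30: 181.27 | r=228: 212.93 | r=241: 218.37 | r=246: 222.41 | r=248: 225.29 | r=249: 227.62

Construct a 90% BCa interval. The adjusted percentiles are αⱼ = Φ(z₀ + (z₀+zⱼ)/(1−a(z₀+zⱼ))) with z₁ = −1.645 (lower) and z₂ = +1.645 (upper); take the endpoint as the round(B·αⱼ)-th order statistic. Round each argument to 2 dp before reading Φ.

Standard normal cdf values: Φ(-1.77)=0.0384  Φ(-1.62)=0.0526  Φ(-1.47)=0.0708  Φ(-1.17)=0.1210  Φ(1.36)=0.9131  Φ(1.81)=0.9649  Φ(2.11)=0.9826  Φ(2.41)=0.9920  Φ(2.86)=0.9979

Lower: z₀ + z₁ = 0.243 + (-1.645) = -1.402; 1 − a(z₀+z₁) = 1 − (-0.007)(-1.402) = 0.9902; argument = 0.243 + (-1.402)/0.9902 = -1.1729 → -1.17.
α₁ = Φ(-1.17) = 0.1210; rank = round(250 × 0.1210) = 30; θ*₍30₎ = 181.27.
Upper: z₀ + z₂ = 1.888; 1 − a(z₀+z₂) = 1.0132; argument = 2.1064 → 2.11; α₂ = 0.9826; rank = 246; θ*₍246₎ = 222.41.

(181.27, 222.41)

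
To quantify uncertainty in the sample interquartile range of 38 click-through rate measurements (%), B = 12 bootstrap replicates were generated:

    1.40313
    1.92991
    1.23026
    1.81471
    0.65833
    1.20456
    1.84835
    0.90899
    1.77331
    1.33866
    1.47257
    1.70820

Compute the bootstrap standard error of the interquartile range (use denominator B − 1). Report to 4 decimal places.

Bootstrap SE is the standard deviation of the 12 replicate interquartile ranges.
Mean of replicates: (1.40313 + 1.92991 + 1.23026 + 1.81471 + 0.65833 + 1.20456 + 1.84835 + 0.90899 + 1.77331 + 1.33866 + 1.47257 + 1.70820) / 12 = 17.290980 / 12 = 1.440915
Sum of squared deviations: (−0.037785)² + (+0.488995)² + (−0.210655)² + (+0.373795)² + (−0.782585)² + (−0.236355)² + (+0.407435)² + (−0.531925)² + (+0.332395)² + (−0.102255)² + (+0.031655)² + (+0.267285)² = 1.735278
Variance = 1.735278 / 11 = 0.157753
SE* = √0.157753

SE* = 0.3972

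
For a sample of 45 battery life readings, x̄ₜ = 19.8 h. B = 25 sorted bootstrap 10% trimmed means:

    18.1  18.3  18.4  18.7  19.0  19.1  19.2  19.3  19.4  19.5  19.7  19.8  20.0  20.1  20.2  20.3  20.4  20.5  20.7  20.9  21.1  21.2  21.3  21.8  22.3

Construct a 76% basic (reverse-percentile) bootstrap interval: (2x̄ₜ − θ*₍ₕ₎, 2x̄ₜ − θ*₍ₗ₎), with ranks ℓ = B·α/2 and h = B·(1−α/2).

(18.4, 21.2)

Percentile endpoints at ranks 3 and 22: θ*₍3₎ = 18.4, θ*₍22₎ = 21.2.
Basic interval reflects these around x̄ₜ:
  lower = 2 × 19.8 − 21.2 = 18.4
  upper = 2 × 19.8 − 18.4 = 21.2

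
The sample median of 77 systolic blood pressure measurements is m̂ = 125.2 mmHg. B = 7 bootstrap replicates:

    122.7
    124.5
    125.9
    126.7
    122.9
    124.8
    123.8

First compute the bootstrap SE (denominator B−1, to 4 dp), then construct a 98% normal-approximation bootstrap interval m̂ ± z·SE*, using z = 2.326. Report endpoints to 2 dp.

(121.75, 128.65)

Mean of replicates = 124.4714; sum of squared deviations = 13.1743; SE* = √(13.1743/6) = 1.4818
Margin = 2.326 × 1.4818 = 3.447
Interval: 125.2 ± 3.447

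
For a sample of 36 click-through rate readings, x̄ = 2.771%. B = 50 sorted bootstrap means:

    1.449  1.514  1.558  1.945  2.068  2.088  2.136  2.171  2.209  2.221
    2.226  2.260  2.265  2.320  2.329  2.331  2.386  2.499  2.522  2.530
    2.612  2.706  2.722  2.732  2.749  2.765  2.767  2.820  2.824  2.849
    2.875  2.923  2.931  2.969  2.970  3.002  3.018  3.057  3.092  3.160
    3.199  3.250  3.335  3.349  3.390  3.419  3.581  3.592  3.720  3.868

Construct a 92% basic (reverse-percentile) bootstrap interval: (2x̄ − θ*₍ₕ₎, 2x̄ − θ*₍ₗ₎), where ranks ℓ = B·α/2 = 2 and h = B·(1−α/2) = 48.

Percentile endpoints at ranks 2 and 48: θ*₍2₎ = 1.514, θ*₍48₎ = 3.592.
Basic interval reflects these around x̄:
  lower = 2 × 2.771 − 3.592 = 1.950
  upper = 2 × 2.771 − 1.514 = 4.028

(1.950, 4.028)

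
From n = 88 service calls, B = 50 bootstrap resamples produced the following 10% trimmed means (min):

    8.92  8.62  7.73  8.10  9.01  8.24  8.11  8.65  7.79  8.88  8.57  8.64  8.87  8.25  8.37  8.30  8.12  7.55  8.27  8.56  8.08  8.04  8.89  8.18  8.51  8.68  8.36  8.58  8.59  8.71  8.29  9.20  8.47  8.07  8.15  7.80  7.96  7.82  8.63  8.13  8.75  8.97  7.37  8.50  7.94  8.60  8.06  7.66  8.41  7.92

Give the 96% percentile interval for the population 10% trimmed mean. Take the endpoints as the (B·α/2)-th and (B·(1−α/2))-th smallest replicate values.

(7.37, 9.01)

Sorted replicates: 7.37, 7.55, 7.66, 7.73, 7.79, 7.80, 7.82, 7.92, 7.94, 7.96, 8.04, 8.06, 8.07, 8.08, 8.10, 8.11, 8.12, 8.13, 8.15, 8.18, 8.24, 8.25, 8.27, 8.29, 8.30, 8.36, 8.37, 8.41, 8.47, 8.50, 8.51, 8.56, 8.57, 8.58, 8.59, 8.60, 8.62, 8.63, 8.64, 8.65, 8.68, 8.71, 8.75, 8.87, 8.88, 8.89, 8.92, 8.97, 9.01, 9.20
α = 0.04; lower rank = 50 × 0.020 = 1; upper rank = 50 × 0.980 = 49.
The 1st smallest replicate is 7.37; the 49th is 9.01.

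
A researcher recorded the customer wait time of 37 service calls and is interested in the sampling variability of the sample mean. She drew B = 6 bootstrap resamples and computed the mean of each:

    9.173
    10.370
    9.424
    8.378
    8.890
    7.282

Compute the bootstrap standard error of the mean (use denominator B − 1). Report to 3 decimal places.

SE* = 1.039

Bootstrap SE is the standard deviation of the 6 replicate means.
Mean of replicates: (9.173 + 10.370 + 9.424 + 8.378 + 8.890 + 7.282) / 6 = 53.5170 / 6 = 8.9195
Sum of squared deviations: (+0.2535)² + (+1.4505)² + (+0.5045)² + (−0.5415)² + (−0.0295)² + (−1.6375)² = 5.3982
Variance = 5.3982 / 5 = 1.0796
SE* = √1.0796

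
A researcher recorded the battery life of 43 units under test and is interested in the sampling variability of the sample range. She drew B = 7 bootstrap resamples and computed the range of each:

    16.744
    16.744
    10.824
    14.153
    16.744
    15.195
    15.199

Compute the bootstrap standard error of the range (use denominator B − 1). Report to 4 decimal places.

Bootstrap SE is the standard deviation of the 7 replicate ranges.
Mean of replicates: (16.744 + 16.744 + 10.824 + 14.153 + 16.744 + 15.195 + 15.199) / 7 = 105.60300 / 7 = 15.08614
Sum of squared deviations: (+1.65786)² + (+1.65786)² + (−4.26214)² + (−0.93314)² + (+1.65786)² + (+0.10886)² + (+0.11286)² = 27.30667
Variance = 27.30667 / 6 = 4.55111
SE* = √4.55111

SE* = 2.1333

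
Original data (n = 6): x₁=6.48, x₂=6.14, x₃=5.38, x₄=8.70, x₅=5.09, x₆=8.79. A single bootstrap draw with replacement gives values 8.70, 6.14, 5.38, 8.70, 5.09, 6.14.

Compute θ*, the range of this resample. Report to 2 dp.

θ* = 3.61

Range = 8.70 − 5.09 = 3.61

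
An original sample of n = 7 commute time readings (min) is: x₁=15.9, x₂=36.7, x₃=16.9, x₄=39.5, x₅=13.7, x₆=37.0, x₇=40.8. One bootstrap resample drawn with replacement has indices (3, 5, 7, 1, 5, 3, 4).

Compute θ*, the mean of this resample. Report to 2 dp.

Resample values: 16.9, 13.7, 40.8, 15.9, 13.7, 16.9, 39.5.
Mean = (16.9 + 13.7 + 40.8 + 15.9 + 13.7 + 16.9 + 39.5) / 7 = 157.40 / 7 = 22.49

θ* = 22.49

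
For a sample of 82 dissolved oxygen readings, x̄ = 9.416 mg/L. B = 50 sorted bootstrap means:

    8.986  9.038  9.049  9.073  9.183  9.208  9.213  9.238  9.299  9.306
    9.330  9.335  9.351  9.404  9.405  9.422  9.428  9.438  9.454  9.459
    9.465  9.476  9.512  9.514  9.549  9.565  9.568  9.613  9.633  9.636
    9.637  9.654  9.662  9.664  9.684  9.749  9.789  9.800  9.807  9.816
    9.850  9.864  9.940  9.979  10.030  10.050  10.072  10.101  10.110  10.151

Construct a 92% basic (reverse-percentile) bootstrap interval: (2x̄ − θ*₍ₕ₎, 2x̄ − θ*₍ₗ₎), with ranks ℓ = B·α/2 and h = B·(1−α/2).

(8.731, 9.794)

Percentile endpoints at ranks 2 and 48: θ*₍2₎ = 9.038, θ*₍48₎ = 10.101.
Basic interval reflects these around x̄:
  lower = 2 × 9.416 − 10.101 = 8.731
  upper = 2 × 9.416 − 9.038 = 9.794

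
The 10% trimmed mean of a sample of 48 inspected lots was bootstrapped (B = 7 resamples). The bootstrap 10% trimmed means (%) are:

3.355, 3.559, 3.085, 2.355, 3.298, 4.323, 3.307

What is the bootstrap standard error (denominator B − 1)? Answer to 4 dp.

Bootstrap SE is the standard deviation of the 7 replicate 10% trimmed means.
Mean of replicates: (3.355 + 3.559 + 3.085 + 2.355 + 3.298 + 4.323 + 3.307) / 7 = 23.28200 / 7 = 3.32600
Sum of squared deviations: (+0.02900)² + (+0.23300)² + (−0.24100)² + (−0.97100)² + (−0.02800)² + (+0.99700)² + (−0.01900)² = 2.05121
Variance = 2.05121 / 6 = 0.34187
SE* = √0.34187

SE* = 0.5847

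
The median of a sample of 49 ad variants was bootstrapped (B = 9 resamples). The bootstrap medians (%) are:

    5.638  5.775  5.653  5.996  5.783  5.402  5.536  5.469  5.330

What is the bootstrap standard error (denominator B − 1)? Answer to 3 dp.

SE* = 0.211

Bootstrap SE is the standard deviation of the 9 replicate medians.
Mean of replicates: (5.638 + 5.775 + 5.653 + 5.996 + 5.783 + 5.402 + 5.536 + 5.469 + 5.330) / 9 = 50.5820 / 9 = 5.6202
Sum of squared deviations: (+0.0178)² + (+0.1548)² + (+0.0328)² + (+0.3758)² + (+0.1628)² + (−0.2182)² + (−0.0842)² + (−0.1512)² + (−0.2902)² = 0.3549
Variance = 0.3549 / 8 = 0.0444
SE* = √0.0444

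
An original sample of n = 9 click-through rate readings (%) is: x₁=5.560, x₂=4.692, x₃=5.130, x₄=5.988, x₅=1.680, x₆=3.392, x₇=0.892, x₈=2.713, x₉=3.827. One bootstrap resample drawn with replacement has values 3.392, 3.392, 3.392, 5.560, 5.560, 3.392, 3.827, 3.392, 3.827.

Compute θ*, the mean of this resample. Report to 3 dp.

Mean = (3.392 + 3.392 + 3.392 + 5.560 + 5.560 + 3.392 + 3.827 + 3.392 + 3.827) / 9 = 35.7340 / 9 = 3.970

θ* = 3.970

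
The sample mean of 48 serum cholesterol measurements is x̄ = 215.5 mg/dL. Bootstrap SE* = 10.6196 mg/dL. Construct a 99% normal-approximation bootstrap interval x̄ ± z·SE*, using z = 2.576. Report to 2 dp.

Margin = 2.576 × 10.6196 = 27.356
Interval: 215.5 ± 27.356

(188.14, 242.86)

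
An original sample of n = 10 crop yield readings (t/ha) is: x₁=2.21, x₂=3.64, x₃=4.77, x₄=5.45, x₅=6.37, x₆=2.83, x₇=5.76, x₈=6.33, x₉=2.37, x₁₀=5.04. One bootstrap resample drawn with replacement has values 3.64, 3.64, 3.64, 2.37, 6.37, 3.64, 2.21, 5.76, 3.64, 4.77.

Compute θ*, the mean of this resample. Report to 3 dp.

θ* = 3.968

Mean = (3.64 + 3.64 + 3.64 + 2.37 + 6.37 + 3.64 + 2.21 + 5.76 + 3.64 + 4.77) / 10 = 39.680 / 10 = 3.968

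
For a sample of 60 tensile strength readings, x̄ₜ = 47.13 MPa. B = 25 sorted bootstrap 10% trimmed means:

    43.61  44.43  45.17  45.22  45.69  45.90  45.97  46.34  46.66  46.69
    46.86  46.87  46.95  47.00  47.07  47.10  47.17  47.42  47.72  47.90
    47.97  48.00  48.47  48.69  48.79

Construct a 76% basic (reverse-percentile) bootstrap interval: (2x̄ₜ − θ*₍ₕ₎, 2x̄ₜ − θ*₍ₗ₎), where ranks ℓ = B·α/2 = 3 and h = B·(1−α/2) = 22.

Percentile endpoints at ranks 3 and 22: θ*₍3₎ = 45.17, θ*₍22₎ = 48.00.
Basic interval reflects these around x̄ₜ:
  lower = 2 × 47.13 − 48.00 = 46.26
  upper = 2 × 47.13 − 45.17 = 49.09

(46.26, 49.09)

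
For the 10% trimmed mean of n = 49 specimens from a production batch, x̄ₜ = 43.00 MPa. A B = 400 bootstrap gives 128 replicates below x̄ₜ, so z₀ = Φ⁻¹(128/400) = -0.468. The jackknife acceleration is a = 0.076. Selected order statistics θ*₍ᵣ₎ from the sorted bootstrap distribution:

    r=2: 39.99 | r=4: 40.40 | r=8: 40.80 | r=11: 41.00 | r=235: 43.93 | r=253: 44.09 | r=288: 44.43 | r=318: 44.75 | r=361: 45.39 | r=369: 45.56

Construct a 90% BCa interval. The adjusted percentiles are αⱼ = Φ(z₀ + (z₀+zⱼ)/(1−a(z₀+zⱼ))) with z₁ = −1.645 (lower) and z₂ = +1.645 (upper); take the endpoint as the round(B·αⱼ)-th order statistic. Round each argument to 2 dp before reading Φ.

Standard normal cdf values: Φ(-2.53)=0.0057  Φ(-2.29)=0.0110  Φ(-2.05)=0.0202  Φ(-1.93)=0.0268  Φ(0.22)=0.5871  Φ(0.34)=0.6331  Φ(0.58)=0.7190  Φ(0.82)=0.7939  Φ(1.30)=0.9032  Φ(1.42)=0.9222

(40.40, 44.75)

Lower: z₀ + z₁ = -0.468 + (-1.645) = -2.113; 1 − a(z₀+z₁) = 1 − (0.076)(-2.113) = 1.1606; argument = -0.468 + (-2.113)/1.1606 = -2.2886 → -2.29.
α₁ = Φ(-2.29) = 0.0110; rank = round(400 × 0.0110) = 4; θ*₍4₎ = 40.40.
Upper: z₀ + z₂ = 1.177; 1 − a(z₀+z₂) = 0.9105; argument = 0.8246 → 0.82; α₂ = 0.7939; rank = 318; θ*₍318₎ = 44.75.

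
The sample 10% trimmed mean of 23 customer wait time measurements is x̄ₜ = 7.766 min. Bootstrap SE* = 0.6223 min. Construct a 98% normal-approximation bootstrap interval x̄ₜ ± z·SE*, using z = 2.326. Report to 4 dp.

Margin = 2.326 × 0.6223 = 1.44747
Interval: 7.766 ± 1.44747

(6.3185, 9.2135)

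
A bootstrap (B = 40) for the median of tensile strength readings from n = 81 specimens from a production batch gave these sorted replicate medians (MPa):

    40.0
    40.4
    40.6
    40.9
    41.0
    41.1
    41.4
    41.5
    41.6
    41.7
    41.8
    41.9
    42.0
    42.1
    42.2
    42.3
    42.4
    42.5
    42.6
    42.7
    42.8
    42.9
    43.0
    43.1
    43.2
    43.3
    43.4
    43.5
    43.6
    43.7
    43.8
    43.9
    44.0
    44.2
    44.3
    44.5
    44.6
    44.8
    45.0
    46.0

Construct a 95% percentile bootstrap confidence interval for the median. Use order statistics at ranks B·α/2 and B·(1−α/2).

α = 0.05; lower rank = 40 × 0.025 = 1; upper rank = 40 × 0.975 = 39.
The 1st smallest replicate is 40.0; the 39th is 45.0.

(40.0, 45.0)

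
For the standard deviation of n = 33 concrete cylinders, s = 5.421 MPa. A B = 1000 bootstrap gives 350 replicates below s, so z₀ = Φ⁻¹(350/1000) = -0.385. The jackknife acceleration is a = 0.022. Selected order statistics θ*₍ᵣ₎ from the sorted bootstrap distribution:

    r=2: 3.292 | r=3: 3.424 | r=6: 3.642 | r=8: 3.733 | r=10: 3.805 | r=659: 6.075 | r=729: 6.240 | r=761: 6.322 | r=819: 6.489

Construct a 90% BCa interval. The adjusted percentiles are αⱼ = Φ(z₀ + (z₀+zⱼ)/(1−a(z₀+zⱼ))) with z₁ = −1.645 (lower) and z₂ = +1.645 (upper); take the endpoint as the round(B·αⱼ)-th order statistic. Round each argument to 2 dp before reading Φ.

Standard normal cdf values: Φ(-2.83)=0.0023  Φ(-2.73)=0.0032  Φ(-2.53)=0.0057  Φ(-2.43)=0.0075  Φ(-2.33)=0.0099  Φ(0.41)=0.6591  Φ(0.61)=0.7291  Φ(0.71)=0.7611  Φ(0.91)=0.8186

(3.805, 6.489)

Lower: z₀ + z₁ = -0.385 + (-1.645) = -2.030; 1 − a(z₀+z₁) = 1 − (0.022)(-2.030) = 1.0447; argument = -0.385 + (-2.030)/1.0447 = -2.3282 → -2.33.
α₁ = Φ(-2.33) = 0.0099; rank = round(1000 × 0.0099) = 10; θ*₍10₎ = 3.805.
Upper: z₀ + z₂ = 1.260; 1 − a(z₀+z₂) = 0.9723; argument = 0.9109 → 0.91; α₂ = 0.8186; rank = 819; θ*₍819₎ = 6.489.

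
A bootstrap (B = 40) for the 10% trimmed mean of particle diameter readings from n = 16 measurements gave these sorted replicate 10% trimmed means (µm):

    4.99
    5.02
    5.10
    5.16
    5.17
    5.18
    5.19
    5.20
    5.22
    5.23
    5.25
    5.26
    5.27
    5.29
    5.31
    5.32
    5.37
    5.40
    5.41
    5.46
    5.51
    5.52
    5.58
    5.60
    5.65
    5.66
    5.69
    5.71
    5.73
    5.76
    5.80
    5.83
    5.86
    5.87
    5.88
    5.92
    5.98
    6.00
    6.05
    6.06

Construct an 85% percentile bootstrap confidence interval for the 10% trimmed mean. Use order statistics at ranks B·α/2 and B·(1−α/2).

(5.10, 5.98)

α = 0.15; lower rank = 40 × 0.075 = 3; upper rank = 40 × 0.925 = 37.
The 3rd smallest replicate is 5.10; the 37th is 5.98.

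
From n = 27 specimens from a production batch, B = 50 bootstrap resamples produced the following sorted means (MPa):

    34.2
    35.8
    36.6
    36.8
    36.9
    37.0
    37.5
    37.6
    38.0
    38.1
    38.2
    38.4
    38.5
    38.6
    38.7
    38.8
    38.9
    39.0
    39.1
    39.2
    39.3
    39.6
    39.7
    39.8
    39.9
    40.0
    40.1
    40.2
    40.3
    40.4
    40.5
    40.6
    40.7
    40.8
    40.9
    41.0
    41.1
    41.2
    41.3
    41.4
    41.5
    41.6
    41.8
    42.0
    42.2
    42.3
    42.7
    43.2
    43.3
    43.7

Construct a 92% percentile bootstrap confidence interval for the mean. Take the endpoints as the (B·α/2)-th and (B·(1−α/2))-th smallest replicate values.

α = 0.08; lower rank = 50 × 0.040 = 2; upper rank = 50 × 0.960 = 48.
The 2nd smallest replicate is 35.8; the 48th is 43.2.

(35.8, 43.2)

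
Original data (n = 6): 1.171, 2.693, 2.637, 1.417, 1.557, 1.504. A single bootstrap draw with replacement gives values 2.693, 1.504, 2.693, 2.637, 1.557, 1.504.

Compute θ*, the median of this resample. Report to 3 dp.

θ* = 2.097

Sorted: 1.504, 1.504, 1.557, 2.637, 2.693, 2.693
Median = average of the two middle values = 2.097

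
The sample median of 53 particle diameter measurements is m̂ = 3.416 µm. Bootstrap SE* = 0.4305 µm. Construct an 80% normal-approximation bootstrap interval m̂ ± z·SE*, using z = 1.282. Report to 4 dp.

(2.8641, 3.9679)

Margin = 1.282 × 0.4305 = 0.55190
Interval: 3.416 ± 0.55190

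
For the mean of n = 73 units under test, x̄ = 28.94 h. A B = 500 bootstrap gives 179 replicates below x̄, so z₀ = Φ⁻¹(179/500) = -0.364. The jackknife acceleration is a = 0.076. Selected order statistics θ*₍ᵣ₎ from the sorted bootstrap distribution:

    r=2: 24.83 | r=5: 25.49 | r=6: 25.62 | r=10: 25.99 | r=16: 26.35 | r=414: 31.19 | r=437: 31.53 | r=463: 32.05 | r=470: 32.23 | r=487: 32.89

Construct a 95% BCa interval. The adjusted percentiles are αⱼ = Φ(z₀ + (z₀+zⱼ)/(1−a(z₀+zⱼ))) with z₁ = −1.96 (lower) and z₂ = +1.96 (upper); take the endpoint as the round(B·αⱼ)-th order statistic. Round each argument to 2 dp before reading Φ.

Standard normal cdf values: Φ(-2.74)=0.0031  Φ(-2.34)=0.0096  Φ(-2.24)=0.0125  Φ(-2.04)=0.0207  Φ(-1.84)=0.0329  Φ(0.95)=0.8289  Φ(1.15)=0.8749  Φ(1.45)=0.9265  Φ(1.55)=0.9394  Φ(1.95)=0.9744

(25.49, 32.05)

Lower: z₀ + z₁ = -0.364 + (-1.960) = -2.324; 1 − a(z₀+z₁) = 1 − (0.076)(-2.324) = 1.1766; argument = -0.364 + (-2.324)/1.1766 = -2.3391 → -2.34.
α₁ = Φ(-2.34) = 0.0096; rank = round(500 × 0.0096) = 5; θ*₍5₎ = 25.49.
Upper: z₀ + z₂ = 1.596; 1 − a(z₀+z₂) = 0.8787; argument = 1.4523 → 1.45; α₂ = 0.9265; rank = 463; θ*₍463₎ = 32.05.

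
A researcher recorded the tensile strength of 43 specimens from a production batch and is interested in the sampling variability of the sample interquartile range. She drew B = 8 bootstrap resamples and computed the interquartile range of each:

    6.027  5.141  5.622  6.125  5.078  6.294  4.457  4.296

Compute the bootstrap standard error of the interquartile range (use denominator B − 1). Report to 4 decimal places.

Bootstrap SE is the standard deviation of the 8 replicate interquartile ranges.
Mean of replicates: (6.027 + 5.141 + 5.622 + 6.125 + 5.078 + 6.294 + 4.457 + 4.296) / 8 = 43.04000 / 8 = 5.38000
Sum of squared deviations: (+0.64700)² + (−0.23900)² + (+0.24200)² + (+0.74500)² + (−0.30200)² + (+0.91400)² + (−0.92300)² + (−1.08400)² = 4.04290
Variance = 4.04290 / 7 = 0.57756
SE* = √0.57756

SE* = 0.7600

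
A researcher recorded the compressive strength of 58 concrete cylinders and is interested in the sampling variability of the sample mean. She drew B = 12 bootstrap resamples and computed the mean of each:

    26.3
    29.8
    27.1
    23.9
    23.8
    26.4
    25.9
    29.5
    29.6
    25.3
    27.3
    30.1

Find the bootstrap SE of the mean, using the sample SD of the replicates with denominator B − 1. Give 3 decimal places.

Bootstrap SE is the standard deviation of the 12 replicate means.
Mean of replicates: (26.3 + 29.8 + 27.1 + 23.9 + 23.8 + 26.4 + 25.9 + 29.5 + 29.6 + 25.3 + 27.3 + 30.1) / 12 = 325.0000 / 12 = 27.0833
Sum of squared deviations: (−0.7833)² + (+2.7167)² + (+0.0167)² + (−3.1833)² + (−3.2833)² + (−0.6833)² + (−1.1833)² + (+2.4167)² + (+2.5167)² + (−1.7833)² + (+0.2167)² + (+3.0167)² = 55.2767
Variance = 55.2767 / 11 = 5.0252
SE* = √5.0252

SE* = 2.242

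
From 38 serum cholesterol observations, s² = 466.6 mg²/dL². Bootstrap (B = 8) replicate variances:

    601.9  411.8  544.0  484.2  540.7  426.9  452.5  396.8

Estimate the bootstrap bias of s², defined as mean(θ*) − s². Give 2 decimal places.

mean(θ*) = (601.9 + 411.8 + 544.0 + 484.2 + 540.7 + 426.9 + 452.5 + 396.8) / 8 = 482.350
bias = 482.350 − 466.6

bias = +15.75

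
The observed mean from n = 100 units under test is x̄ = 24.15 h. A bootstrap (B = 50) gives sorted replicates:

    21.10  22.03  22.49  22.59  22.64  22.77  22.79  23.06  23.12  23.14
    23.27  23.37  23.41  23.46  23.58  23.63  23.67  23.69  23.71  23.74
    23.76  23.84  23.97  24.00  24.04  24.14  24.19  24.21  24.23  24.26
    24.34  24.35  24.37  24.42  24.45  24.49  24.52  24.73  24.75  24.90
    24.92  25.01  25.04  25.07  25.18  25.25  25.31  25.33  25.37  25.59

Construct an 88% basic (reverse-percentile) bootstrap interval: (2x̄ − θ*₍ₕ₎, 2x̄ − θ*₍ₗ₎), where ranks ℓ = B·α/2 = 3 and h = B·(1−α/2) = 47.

(22.99, 25.81)

Percentile endpoints at ranks 3 and 47: θ*₍3₎ = 22.49, θ*₍47₎ = 25.31.
Basic interval reflects these around x̄:
  lower = 2 × 24.15 − 25.31 = 22.99
  upper = 2 × 24.15 − 22.49 = 25.81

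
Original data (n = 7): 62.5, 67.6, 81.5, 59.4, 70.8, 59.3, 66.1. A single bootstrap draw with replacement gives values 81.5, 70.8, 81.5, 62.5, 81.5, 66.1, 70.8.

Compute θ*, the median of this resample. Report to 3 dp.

θ* = 70.800

Sorted: 62.5, 66.1, 70.8, 70.8, 81.5, 81.5, 81.5
Median = middle value = 70.800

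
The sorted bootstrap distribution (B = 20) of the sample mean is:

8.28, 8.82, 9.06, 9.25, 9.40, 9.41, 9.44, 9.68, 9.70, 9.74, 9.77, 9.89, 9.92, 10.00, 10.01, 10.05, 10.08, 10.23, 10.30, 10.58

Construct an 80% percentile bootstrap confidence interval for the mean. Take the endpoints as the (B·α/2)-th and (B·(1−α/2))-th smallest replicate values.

(8.82, 10.23)

α = 0.20; lower rank = 20 × 0.100 = 2; upper rank = 20 × 0.900 = 18.
The 2nd smallest replicate is 8.82; the 18th is 10.23.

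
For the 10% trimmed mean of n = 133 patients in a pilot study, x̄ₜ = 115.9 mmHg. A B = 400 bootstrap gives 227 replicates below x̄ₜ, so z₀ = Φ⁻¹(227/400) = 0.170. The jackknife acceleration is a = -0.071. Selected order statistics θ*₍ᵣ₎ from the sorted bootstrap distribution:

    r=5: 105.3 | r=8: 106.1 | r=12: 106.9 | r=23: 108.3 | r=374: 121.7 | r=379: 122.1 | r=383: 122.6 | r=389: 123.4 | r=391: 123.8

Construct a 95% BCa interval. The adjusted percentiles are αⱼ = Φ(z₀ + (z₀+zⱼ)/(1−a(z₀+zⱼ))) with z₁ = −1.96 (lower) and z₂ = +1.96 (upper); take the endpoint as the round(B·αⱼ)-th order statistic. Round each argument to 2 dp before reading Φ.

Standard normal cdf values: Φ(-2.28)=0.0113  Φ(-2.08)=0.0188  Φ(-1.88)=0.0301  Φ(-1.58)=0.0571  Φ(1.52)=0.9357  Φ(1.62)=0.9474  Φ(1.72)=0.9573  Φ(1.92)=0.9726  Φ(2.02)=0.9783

Lower: z₀ + z₁ = 0.170 + (-1.960) = -1.790; 1 − a(z₀+z₁) = 1 − (-0.071)(-1.790) = 0.8729; argument = 0.170 + (-1.790)/0.8729 = -1.8806 → -1.88.
α₁ = Φ(-1.88) = 0.0301; rank = round(400 × 0.0301) = 12; θ*₍12₎ = 106.9.
Upper: z₀ + z₂ = 2.130; 1 − a(z₀+z₂) = 1.1512; argument = 2.0202 → 2.02; α₂ = 0.9783; rank = 391; θ*₍391₎ = 123.8.

(106.9, 123.8)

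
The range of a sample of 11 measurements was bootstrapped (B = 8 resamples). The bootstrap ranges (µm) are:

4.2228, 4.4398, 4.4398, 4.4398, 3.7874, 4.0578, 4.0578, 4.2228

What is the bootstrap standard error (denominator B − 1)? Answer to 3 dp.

SE* = 0.234

Bootstrap SE is the standard deviation of the 8 replicate ranges.
Mean of replicates: (4.2228 + 4.4398 + 4.4398 + 4.4398 + 3.7874 + 4.0578 + 4.0578 + 4.2228) / 8 = 33.66800 / 8 = 4.20850
Sum of squared deviations: (+0.01430)² + (+0.23130)² + (+0.23130)² + (+0.23130)² + (−0.42110)² + (−0.15070)² + (−0.15070)² + (+0.01430)² = 0.38365
Variance = 0.38365 / 7 = 0.05481
SE* = √0.05481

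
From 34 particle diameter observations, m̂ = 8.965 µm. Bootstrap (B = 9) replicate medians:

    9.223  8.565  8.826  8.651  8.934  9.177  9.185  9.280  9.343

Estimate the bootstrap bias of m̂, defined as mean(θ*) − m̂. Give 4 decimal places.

bias = +0.0554

mean(θ*) = (9.223 + 8.565 + 8.826 + 8.651 + 8.934 + 9.177 + 9.185 + 9.280 + 9.343) / 9 = 9.02044
bias = 9.02044 − 8.965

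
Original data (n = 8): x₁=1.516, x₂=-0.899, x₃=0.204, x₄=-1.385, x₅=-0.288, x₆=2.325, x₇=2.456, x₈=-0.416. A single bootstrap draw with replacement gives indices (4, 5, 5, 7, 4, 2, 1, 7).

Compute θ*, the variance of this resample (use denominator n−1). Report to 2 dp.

Resample values: -1.385, -0.288, -0.288, 2.456, -1.385, -0.899, 1.516, 2.456.
Mean = 0.2729; sum of squared deviations = 18.5770
s² = 18.5770 / 7 = 2.6539

θ* = 2.65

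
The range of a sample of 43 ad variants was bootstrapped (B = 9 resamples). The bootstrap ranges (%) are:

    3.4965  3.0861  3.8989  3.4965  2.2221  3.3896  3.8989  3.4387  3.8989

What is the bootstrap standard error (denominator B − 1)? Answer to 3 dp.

SE* = 0.530

Bootstrap SE is the standard deviation of the 9 replicate ranges.
Mean of replicates: (3.4965 + 3.0861 + 3.8989 + 3.4965 + 2.2221 + 3.3896 + 3.8989 + 3.4387 + 3.8989) / 9 = 30.82620 / 9 = 3.42513
Sum of squared deviations: (+0.07137)² + (−0.33903)² + (+0.47377)² + (+0.07137)² + (−1.20303)² + (−0.03553)² + (+0.47377)² + (+0.01357)² + (+0.47377)² = 2.24723
Variance = 2.24723 / 8 = 0.28090
SE* = √0.28090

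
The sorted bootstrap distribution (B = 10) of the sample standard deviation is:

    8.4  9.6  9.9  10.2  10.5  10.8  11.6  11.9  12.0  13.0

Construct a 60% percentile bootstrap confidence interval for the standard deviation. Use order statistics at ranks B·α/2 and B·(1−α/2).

α = 0.40; lower rank = 10 × 0.200 = 2; upper rank = 10 × 0.800 = 8.
The 2nd smallest replicate is 9.6; the 8th is 11.9.

(9.6, 11.9)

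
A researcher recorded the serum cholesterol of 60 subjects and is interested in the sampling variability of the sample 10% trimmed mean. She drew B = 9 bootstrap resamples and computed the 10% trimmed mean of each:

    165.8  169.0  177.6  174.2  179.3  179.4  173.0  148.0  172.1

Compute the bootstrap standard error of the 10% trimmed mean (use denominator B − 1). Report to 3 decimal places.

Bootstrap SE is the standard deviation of the 9 replicate 10% trimmed means.
Mean of replicates: (165.8 + 169.0 + 177.6 + 174.2 + 179.3 + 179.4 + 173.0 + 148.0 + 172.1) / 9 = 1538.4000 / 9 = 170.9333
Sum of squared deviations: (−5.1333)² + (−1.9333)² + (+6.6667)² + (+3.2667)² + (+8.3667)² + (+8.4667)² + (+2.0667)² + (−22.9333)² + (+1.1667)² = 758.4600
Variance = 758.4600 / 8 = 94.8075
SE* = √94.8075

SE* = 9.737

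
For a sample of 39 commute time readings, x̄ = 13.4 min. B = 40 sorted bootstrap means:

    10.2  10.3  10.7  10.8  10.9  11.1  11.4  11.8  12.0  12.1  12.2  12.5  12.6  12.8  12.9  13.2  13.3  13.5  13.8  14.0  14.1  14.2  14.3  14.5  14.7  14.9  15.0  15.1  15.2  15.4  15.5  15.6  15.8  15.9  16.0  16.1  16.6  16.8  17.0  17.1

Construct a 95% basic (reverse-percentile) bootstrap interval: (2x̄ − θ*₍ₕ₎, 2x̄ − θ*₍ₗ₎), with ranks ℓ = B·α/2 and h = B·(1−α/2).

Percentile endpoints at ranks 1 and 39: θ*₍1₎ = 10.2, θ*₍39₎ = 17.0.
Basic interval reflects these around x̄:
  lower = 2 × 13.4 − 17.0 = 9.8
  upper = 2 × 13.4 − 10.2 = 16.6

(9.8, 16.6)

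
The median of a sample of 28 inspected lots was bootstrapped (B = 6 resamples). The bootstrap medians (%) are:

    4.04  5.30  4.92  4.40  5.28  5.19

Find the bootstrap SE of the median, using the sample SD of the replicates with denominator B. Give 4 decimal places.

SE* = 0.4772

Bootstrap SE is the standard deviation of the 6 replicate medians.
Mean of replicates: (4.04 + 5.30 + 4.92 + 4.40 + 5.28 + 5.19) / 6 = 29.13000 / 6 = 4.85500
Sum of squared deviations: (−0.81500)² + (+0.44500)² + (+0.06500)² + (−0.45500)² + (+0.42500)² + (+0.33500)² = 1.36635
Variance = 1.36635 / 6 = 0.22772
SE* = √0.22772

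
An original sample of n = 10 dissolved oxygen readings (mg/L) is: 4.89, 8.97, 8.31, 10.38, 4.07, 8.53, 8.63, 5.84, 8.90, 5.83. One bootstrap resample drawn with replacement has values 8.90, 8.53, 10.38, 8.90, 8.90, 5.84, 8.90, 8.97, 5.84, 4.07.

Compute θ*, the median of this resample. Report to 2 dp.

θ* = 8.90

Sorted: 4.07, 5.84, 5.84, 8.53, 8.90, 8.90, 8.90, 8.90, 8.97, 10.38
Median = average of the two middle values = 8.90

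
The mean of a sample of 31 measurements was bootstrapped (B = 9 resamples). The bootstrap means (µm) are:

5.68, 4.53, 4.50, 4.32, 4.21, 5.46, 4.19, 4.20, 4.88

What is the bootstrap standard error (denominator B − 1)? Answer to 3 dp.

Bootstrap SE is the standard deviation of the 9 replicate means.
Mean of replicates: (5.68 + 4.53 + 4.50 + 4.32 + 4.21 + 5.46 + 4.19 + 4.20 + 4.88) / 9 = 41.9700 / 9 = 4.6633
Sum of squared deviations: (+1.0167)² + (−0.1333)² + (−0.1633)² + (−0.3433)² + (−0.4533)² + (+0.7967)² + (−0.4733)² + (−0.4633)² + (+0.2167)² = 2.5218
Variance = 2.5218 / 8 = 0.3152
SE* = √0.3152

SE* = 0.561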